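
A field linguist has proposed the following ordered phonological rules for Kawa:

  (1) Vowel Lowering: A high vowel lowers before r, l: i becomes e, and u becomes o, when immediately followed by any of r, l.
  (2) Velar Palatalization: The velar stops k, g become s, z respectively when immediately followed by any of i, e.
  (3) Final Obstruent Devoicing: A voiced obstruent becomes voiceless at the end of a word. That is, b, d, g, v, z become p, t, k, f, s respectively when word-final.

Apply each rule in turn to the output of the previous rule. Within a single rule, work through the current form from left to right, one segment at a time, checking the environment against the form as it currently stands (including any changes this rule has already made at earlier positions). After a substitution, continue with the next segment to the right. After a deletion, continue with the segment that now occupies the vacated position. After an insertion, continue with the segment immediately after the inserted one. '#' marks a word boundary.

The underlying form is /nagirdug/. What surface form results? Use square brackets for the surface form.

(1) Vowel Lowering: [nagirdug] → [nagerdug]
(2) Velar Palatalization: [nagerdug] → [nazerdug]
(3) Final Obstruent Devoicing: [nazerdug] → [nazerduk]

[nazerduk]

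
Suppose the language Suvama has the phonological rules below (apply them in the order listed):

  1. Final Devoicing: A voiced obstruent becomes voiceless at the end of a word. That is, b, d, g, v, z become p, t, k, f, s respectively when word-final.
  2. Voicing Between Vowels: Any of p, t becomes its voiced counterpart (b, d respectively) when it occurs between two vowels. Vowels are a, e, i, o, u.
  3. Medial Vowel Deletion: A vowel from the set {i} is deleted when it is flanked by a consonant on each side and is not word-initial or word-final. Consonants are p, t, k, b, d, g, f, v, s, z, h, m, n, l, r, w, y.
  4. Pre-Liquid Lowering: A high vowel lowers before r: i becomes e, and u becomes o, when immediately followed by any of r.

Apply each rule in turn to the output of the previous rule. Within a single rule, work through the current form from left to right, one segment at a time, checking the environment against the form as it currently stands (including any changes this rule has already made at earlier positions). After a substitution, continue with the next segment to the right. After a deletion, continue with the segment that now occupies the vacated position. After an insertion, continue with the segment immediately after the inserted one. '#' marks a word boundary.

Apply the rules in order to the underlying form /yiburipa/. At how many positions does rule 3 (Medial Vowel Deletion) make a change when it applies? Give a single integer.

1 Final Devoicing: no change — [yiburipa]
2 Voicing Between Vowels: [yiburipa] → [yiburiba]
3 Medial Vowel Deletion: [yiburiba] → [yburba]
4 Pre-Liquid Lowering: [yburba] → [yborba]
Rule 3 changed 2 position(s).

2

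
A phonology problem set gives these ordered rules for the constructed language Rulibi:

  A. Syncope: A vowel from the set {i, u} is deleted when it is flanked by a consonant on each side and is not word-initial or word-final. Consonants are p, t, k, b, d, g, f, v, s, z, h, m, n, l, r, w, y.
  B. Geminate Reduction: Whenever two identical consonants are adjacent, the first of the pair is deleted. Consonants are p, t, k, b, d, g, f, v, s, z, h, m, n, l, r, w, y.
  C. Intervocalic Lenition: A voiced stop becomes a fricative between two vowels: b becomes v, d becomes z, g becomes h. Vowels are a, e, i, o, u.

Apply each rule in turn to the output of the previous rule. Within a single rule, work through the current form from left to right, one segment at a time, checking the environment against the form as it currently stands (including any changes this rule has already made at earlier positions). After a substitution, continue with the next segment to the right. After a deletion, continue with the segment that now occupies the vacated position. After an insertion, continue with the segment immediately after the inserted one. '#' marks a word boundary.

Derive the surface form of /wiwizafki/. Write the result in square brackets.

A Syncope: [wiwizafki] → [wwzafki]
B Geminate Reduction: [wwzafki] → [wzafki]
C Intervocalic Lenition: no change — [wzafki]

[wzafki]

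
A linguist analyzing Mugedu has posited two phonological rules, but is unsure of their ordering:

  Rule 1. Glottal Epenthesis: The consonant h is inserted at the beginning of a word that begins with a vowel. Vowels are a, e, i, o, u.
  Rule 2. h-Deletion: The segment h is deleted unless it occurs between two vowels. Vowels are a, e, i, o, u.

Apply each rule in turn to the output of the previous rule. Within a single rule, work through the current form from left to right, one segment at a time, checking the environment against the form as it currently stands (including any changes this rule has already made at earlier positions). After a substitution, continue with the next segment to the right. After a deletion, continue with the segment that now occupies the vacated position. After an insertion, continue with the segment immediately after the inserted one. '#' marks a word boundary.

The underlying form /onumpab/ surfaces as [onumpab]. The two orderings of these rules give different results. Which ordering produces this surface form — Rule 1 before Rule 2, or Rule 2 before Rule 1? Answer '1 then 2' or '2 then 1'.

1 then 2

Order 1 then 2:
  1 Glottal Epenthesis: [onumpab] → [honumpab]
  2 h-Deletion: [honumpab] → [onumpab]
  result: [onumpab]
Order 2 then 1:
  2 h-Deletion: no change — [onumpab]
  1 Glottal Epenthesis: [onumpab] → [honumpab]
  result: [honumpab]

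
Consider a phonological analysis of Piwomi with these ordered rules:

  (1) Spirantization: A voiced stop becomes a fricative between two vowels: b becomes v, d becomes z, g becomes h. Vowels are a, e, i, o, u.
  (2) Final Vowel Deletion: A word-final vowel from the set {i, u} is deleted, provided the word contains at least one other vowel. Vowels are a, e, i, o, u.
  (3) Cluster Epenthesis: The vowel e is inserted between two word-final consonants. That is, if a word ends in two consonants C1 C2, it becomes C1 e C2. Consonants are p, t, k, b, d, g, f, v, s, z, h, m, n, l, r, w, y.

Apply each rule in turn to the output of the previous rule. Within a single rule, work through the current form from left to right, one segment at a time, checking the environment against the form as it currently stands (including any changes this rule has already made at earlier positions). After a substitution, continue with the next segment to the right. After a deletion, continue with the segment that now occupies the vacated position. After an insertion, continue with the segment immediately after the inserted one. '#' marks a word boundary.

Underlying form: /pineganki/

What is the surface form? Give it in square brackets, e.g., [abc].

[pinehanek]

(1) Spirantization: [pineganki] → [pinehanki]
(2) Final Vowel Deletion: [pinehanki] → [pinehank]
(3) Cluster Epenthesis: [pinehank] → [pinehanek]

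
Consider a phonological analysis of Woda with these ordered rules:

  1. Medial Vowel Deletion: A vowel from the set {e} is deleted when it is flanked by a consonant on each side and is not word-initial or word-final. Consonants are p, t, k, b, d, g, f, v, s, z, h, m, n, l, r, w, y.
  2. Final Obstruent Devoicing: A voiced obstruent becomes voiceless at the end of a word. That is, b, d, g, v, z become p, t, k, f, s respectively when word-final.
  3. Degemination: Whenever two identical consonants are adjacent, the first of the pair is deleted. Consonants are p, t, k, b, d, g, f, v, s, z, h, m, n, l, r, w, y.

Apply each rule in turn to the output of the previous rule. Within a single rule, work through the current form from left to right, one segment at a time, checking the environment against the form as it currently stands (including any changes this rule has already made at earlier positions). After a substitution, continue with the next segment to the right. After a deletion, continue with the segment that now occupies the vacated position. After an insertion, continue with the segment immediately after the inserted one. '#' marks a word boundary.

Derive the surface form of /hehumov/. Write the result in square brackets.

1 Medial Vowel Deletion: [hehumov] → [hhumov]
2 Final Obstruent Devoicing: [hhumov] → [hhumof]
3 Degemination: [hhumof] → [humof]

[humof]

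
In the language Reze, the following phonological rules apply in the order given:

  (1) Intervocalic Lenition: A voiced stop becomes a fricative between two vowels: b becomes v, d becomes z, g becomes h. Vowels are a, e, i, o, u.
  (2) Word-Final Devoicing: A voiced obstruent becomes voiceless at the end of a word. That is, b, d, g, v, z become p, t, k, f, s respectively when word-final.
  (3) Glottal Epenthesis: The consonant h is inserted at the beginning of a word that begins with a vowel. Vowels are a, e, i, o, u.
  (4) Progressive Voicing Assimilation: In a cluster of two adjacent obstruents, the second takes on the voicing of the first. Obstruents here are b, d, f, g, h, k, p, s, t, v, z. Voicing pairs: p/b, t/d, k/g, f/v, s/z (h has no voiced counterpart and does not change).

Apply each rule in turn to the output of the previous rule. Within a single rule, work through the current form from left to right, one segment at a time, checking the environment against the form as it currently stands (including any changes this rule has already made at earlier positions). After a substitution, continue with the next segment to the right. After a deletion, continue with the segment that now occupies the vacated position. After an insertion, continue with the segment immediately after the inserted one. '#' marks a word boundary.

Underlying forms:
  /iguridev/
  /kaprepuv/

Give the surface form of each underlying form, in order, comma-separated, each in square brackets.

/iguridev/:
  (1) Intervocalic Lenition: [iguridev] → [ihurizev]
  (2) Word-Final Devoicing: [ihurizev] → [ihurizef]
  (3) Glottal Epenthesis: [ihurizef] → [hihurizef]
  (4) Progressive Voicing Assimilation: no change — [hihurizef]
/kaprepuv/:
  (1) Intervocalic Lenition: no change — [kaprepuv]
  (2) Word-Final Devoicing: [kaprepuv] → [kaprepuf]
  (3) Glottal Epenthesis: no change — [kaprepuf]
  (4) Progressive Voicing Assimilation: no change — [kaprepuf]

[hihurizef], [kaprepuf]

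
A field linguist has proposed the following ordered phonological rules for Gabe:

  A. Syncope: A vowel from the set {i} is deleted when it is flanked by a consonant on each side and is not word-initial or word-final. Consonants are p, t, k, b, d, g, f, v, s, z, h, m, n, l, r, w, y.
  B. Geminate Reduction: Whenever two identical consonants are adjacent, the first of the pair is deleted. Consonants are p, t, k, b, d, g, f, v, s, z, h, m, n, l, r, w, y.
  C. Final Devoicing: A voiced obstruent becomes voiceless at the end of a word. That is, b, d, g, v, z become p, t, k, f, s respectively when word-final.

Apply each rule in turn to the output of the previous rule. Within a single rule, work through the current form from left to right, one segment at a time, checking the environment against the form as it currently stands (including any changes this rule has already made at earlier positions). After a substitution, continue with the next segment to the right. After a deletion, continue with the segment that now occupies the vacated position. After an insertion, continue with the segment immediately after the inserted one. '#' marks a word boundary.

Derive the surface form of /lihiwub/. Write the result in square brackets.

[lhwup]

A Syncope: [lihiwub] → [lhwub]
B Geminate Reduction: no change — [lhwub]
C Final Devoicing: [lhwub] → [lhwup]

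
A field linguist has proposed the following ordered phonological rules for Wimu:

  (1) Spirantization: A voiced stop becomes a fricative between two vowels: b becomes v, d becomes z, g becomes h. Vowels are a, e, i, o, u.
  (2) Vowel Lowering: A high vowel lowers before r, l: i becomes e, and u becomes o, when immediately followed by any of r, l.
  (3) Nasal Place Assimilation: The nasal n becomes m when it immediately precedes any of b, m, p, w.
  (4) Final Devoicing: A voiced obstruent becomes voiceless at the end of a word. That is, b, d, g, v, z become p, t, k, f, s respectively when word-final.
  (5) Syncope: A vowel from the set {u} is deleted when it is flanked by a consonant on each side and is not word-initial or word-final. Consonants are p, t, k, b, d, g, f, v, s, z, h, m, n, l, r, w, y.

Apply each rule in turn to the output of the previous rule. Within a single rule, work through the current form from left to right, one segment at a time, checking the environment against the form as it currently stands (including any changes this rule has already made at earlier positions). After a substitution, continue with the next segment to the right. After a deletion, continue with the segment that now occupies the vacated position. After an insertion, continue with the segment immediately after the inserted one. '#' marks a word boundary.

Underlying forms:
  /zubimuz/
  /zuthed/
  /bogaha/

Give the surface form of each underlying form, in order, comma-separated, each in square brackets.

/zubimuz/:
  (1) Spirantization: [zubimuz] → [zuvimuz]
  (2) Vowel Lowering: no change — [zuvimuz]
  (3) Nasal Place Assimilation: no change — [zuvimuz]
  (4) Final Devoicing: [zuvimuz] → [zuvimus]
  (5) Syncope: [zuvimus] → [zvims]
/zuthed/:
  (1) Spirantization: no change — [zuthed]
  (2) Vowel Lowering: no change — [zuthed]
  (3) Nasal Place Assimilation: no change — [zuthed]
  (4) Final Devoicing: [zuthed] → [zuthet]
  (5) Syncope: [zuthet] → [zthet]
/bogaha/:
  (1) Spirantization: [bogaha] → [bohaha]
  (2) Vowel Lowering: no change — [bohaha]
  (3) Nasal Place Assimilation: no change — [bohaha]
  (4) Final Devoicing: no change — [bohaha]
  (5) Syncope: no change — [bohaha]

[zvims], [zthet], [bohaha]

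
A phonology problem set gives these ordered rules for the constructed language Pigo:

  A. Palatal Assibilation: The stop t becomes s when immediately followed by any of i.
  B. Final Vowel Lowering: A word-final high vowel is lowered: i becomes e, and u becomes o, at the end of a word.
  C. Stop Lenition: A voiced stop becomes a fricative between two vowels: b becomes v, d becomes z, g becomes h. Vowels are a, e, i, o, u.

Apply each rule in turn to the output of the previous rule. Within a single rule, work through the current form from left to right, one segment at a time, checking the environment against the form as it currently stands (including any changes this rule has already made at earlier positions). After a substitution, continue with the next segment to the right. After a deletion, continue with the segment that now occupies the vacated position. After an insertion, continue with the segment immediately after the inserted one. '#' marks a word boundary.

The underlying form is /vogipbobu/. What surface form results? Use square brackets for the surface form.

[vohipbovo]

A Palatal Assibilation: no change — [vogipbobu]
B Final Vowel Lowering: [vogipbobu] → [vogipbobo]
C Stop Lenition: [vogipbobo] → [vohipbovo]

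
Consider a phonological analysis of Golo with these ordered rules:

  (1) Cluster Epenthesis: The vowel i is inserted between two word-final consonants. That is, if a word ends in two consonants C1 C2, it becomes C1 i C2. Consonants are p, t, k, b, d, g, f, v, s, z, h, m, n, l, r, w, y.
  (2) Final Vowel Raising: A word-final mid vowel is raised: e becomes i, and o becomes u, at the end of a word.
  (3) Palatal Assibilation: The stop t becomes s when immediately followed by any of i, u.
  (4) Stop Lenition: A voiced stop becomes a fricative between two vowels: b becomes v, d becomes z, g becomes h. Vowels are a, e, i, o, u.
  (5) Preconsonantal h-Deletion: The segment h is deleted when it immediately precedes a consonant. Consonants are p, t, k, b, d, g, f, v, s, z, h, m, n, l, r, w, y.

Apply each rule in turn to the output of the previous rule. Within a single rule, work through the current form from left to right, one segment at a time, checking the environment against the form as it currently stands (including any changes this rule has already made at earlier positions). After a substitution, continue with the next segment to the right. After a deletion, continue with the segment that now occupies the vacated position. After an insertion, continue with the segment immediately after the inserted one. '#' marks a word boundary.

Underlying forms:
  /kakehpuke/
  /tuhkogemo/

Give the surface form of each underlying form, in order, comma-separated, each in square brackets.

[kakepuki], [sukohemu]

/kakehpuke/:
  (1) Cluster Epenthesis: no change — [kakehpuke]
  (2) Final Vowel Raising: [kakehpuke] → [kakehpuki]
  (3) Palatal Assibilation: no change — [kakehpuki]
  (4) Stop Lenition: no change — [kakehpuki]
  (5) Preconsonantal h-Deletion: [kakehpuki] → [kakepuki]
/tuhkogemo/:
  (1) Cluster Epenthesis: no change — [tuhkogemo]
  (2) Final Vowel Raising: [tuhkogemo] → [tuhkogemu]
  (3) Palatal Assibilation: [tuhkogemu] → [suhkogemu]
  (4) Stop Lenition: [suhkogemu] → [suhkohemu]
  (5) Preconsonantal h-Deletion: [suhkohemu] → [sukohemu]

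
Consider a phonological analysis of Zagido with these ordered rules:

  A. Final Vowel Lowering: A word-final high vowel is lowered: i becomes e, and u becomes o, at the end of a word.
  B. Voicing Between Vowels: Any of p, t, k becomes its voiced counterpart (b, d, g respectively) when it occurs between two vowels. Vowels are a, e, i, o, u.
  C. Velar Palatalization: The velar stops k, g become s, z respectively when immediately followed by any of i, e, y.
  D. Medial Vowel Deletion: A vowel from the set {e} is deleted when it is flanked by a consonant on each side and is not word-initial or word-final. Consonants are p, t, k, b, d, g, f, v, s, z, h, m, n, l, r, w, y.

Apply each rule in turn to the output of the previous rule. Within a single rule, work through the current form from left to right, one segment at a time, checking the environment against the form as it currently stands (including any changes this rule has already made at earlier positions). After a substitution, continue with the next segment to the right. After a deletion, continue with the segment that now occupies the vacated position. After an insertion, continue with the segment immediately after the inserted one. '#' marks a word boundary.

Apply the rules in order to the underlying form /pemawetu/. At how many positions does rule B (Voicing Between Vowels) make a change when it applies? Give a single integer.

A Final Vowel Lowering: [pemawetu] → [pemaweto]
B Voicing Between Vowels: [pemaweto] → [pemawedo]
C Velar Palatalization: no change — [pemawedo]
D Medial Vowel Deletion: [pemawedo] → [pmawdo]
Rule B changed 1 position(s).

1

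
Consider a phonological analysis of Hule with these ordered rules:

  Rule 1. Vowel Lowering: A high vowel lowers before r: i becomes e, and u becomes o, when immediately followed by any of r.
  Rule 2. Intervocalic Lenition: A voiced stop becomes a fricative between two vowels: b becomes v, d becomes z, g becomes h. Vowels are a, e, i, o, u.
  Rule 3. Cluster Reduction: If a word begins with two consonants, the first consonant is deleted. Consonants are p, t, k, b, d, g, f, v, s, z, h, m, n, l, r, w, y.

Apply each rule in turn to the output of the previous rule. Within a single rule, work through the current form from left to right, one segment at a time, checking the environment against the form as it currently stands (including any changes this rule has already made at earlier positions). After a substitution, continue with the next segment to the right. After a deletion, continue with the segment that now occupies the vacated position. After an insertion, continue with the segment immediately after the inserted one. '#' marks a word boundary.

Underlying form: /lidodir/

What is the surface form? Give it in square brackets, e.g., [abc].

[lizozer]

Rule 1 Vowel Lowering: [lidodir] → [lidoder]
Rule 2 Intervocalic Lenition: [lidoder] → [lizozer]
Rule 3 Cluster Reduction: no change — [lizozer]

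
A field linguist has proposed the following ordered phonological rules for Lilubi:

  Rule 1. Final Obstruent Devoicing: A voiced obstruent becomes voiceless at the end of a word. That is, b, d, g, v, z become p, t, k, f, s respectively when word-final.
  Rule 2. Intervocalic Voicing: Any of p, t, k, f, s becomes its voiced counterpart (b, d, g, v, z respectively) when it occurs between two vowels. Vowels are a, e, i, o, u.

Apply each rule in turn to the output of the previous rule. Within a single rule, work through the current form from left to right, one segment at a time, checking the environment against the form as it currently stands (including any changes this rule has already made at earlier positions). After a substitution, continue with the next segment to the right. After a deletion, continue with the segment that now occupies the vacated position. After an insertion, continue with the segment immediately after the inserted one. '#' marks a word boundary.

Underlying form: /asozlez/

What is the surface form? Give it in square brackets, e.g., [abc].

[azozles]

Rule 1 Final Obstruent Devoicing: [asozlez] → [asozles]
Rule 2 Intervocalic Voicing: [asozles] → [azozles]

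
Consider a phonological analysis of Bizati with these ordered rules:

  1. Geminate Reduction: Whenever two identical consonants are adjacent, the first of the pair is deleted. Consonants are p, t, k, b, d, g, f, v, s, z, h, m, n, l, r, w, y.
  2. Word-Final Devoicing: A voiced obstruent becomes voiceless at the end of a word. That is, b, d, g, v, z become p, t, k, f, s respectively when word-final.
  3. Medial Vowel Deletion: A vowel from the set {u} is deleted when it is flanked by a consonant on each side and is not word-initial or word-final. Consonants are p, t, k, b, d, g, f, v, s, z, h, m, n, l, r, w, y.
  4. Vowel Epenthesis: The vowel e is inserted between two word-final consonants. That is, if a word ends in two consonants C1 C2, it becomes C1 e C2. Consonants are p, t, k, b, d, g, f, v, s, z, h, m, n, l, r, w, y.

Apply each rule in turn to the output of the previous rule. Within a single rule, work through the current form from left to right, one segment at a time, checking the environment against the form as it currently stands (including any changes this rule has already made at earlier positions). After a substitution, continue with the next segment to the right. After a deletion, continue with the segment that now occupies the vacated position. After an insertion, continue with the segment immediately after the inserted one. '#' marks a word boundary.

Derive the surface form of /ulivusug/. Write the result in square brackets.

1 Geminate Reduction: no change — [ulivusug]
2 Word-Final Devoicing: [ulivusug] → [ulivusuk]
3 Medial Vowel Deletion: [ulivusuk] → [ulivsk]
4 Vowel Epenthesis: [ulivsk] → [ulivsek]

[ulivsek]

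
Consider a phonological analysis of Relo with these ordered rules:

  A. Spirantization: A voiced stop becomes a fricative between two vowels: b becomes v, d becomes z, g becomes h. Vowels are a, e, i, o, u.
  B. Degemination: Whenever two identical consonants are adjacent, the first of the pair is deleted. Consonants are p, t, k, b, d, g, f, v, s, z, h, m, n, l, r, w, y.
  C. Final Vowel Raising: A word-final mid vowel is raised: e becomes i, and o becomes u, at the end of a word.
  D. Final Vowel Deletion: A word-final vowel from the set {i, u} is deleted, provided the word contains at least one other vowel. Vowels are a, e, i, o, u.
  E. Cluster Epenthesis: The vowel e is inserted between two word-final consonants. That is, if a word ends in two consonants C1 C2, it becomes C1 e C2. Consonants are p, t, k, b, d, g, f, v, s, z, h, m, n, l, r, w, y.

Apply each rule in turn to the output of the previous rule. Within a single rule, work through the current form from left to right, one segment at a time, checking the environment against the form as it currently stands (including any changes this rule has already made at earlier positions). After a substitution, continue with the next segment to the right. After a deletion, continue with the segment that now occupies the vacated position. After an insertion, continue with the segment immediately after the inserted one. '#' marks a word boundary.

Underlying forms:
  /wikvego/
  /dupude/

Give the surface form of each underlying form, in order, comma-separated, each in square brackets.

[wikveh], [dupuz]

/wikvego/:
  A Spirantization: [wikvego] → [wikveho]
  B Degemination: no change — [wikveho]
  C Final Vowel Raising: [wikveho] → [wikvehu]
  D Final Vowel Deletion: [wikvehu] → [wikveh]
  E Cluster Epenthesis: no change — [wikveh]
/dupude/:
  A Spirantization: [dupude] → [dupuze]
  B Degemination: no change — [dupuze]
  C Final Vowel Raising: [dupuze] → [dupuzi]
  D Final Vowel Deletion: [dupuzi] → [dupuz]
  E Cluster Epenthesis: no change — [dupuz]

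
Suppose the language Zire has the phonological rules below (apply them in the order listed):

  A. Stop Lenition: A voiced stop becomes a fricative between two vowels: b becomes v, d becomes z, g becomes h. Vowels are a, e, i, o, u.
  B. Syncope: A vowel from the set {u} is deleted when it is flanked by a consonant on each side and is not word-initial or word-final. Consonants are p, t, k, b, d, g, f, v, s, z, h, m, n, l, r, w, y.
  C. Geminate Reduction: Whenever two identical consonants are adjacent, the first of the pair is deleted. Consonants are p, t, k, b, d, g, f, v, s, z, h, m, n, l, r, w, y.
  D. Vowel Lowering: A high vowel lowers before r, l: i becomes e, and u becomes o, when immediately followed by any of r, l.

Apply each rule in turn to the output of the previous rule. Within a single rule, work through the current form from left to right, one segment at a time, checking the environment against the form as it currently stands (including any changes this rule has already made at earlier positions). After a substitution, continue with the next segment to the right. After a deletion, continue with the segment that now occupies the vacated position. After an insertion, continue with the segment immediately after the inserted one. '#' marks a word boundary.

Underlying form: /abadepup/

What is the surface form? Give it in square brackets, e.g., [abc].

A Stop Lenition: [abadepup] → [avazepup]
B Syncope: [avazepup] → [avazepp]
C Geminate Reduction: [avazepp] → [avazep]
D Vowel Lowering: no change — [avazep]

[avazep]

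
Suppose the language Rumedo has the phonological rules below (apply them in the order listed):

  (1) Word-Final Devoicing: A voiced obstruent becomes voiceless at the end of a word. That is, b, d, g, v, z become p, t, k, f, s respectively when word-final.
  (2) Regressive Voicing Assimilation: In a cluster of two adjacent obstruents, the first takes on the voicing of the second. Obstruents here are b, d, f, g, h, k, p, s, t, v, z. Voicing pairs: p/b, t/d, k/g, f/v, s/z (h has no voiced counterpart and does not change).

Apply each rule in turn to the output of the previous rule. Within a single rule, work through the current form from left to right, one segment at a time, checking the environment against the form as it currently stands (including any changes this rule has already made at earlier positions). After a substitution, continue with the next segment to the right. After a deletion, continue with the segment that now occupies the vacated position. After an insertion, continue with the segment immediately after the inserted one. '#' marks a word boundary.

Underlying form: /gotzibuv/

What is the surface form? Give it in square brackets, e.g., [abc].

(1) Word-Final Devoicing: [gotzibuv] → [gotzibuf]
(2) Regressive Voicing Assimilation: [gotzibuf] → [godzibuf]

[godzibuf]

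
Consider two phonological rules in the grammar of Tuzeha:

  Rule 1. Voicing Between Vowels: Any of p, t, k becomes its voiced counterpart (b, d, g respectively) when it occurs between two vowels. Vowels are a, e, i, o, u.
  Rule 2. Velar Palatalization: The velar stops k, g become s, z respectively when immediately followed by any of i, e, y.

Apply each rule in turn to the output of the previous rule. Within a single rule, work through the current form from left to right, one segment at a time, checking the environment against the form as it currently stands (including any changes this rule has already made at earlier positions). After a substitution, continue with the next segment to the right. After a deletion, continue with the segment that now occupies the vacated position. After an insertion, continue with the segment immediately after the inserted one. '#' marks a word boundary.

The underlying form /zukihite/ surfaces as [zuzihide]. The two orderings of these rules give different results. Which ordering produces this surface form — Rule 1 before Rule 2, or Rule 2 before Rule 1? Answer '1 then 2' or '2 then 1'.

1 then 2

Order 1 then 2:
  1 Voicing Between Vowels: [zukihite] → [zugihide]
  2 Velar Palatalization: [zugihide] → [zuzihide]
  result: [zuzihide]
Order 2 then 1:
  2 Velar Palatalization: [zukihite] → [zusihite]
  1 Voicing Between Vowels: [zusihite] → [zusihide]
  result: [zusihide]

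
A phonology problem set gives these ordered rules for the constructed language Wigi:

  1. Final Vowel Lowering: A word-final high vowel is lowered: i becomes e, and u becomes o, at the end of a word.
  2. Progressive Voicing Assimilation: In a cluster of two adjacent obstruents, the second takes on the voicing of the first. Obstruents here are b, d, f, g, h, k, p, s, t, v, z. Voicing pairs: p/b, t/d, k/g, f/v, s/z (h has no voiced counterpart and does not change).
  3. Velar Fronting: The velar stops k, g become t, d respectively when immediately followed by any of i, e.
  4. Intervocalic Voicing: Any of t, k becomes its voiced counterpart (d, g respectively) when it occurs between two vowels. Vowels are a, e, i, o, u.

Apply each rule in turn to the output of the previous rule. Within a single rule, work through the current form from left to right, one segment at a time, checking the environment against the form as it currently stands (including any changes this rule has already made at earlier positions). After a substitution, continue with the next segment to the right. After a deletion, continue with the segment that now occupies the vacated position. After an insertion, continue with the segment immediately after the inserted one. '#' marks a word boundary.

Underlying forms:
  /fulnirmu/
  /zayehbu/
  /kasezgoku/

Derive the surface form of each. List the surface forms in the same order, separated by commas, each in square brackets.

[fulnirmo], [zayehpo], [kasezgogo]

/fulnirmu/:
  1 Final Vowel Lowering: [fulnirmu] → [fulnirmo]
  2 Progressive Voicing Assimilation: no change — [fulnirmo]
  3 Velar Fronting: no change — [fulnirmo]
  4 Intervocalic Voicing: no change — [fulnirmo]
/zayehbu/:
  1 Final Vowel Lowering: [zayehbu] → [zayehbo]
  2 Progressive Voicing Assimilation: [zayehbo] → [zayehpo]
  3 Velar Fronting: no change — [zayehpo]
  4 Intervocalic Voicing: no change — [zayehpo]
/kasezgoku/:
  1 Final Vowel Lowering: [kasezgoku] → [kasezgoko]
  2 Progressive Voicing Assimilation: no change — [kasezgoko]
  3 Velar Fronting: no change — [kasezgoko]
  4 Intervocalic Voicing: [kasezgoko] → [kasezgogo]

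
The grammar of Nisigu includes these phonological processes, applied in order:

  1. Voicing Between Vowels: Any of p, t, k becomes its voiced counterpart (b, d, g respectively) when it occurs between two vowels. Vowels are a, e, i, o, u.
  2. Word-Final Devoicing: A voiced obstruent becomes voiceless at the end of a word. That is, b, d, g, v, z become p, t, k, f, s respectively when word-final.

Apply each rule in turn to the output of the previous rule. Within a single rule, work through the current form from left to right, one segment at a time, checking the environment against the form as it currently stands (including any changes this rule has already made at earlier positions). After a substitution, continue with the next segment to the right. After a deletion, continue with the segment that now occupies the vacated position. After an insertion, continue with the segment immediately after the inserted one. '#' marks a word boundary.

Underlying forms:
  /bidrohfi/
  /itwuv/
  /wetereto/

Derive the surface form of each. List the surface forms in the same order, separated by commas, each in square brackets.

/bidrohfi/:
  1 Voicing Between Vowels: no change — [bidrohfi]
  2 Word-Final Devoicing: no change — [bidrohfi]
/itwuv/:
  1 Voicing Between Vowels: no change — [itwuv]
  2 Word-Final Devoicing: [itwuv] → [itwuf]
/wetereto/:
  1 Voicing Between Vowels: [wetereto] → [wederedo]
  2 Word-Final Devoicing: no change — [wederedo]

[bidrohfi], [itwuf], [wederedo]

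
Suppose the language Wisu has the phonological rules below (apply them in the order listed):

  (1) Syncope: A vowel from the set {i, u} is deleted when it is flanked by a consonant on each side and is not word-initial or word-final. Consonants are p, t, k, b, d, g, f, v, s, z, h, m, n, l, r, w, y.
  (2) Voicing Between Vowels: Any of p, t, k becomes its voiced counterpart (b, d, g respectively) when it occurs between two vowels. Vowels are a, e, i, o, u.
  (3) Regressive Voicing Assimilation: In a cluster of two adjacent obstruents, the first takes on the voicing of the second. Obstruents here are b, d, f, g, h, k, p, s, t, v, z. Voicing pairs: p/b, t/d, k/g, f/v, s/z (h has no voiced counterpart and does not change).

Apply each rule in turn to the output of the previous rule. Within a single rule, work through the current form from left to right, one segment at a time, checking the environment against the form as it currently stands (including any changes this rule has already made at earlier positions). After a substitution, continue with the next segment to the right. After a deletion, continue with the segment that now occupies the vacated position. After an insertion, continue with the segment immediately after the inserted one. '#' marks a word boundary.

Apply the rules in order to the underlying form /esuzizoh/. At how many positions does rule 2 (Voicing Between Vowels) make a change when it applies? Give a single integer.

(1) Syncope: [esuzizoh] → [eszzoh]
(2) Voicing Between Vowels: no change — [eszzoh]
(3) Regressive Voicing Assimilation: [eszzoh] → [ezzzoh]
Rule 2 changed 0 position(s).

0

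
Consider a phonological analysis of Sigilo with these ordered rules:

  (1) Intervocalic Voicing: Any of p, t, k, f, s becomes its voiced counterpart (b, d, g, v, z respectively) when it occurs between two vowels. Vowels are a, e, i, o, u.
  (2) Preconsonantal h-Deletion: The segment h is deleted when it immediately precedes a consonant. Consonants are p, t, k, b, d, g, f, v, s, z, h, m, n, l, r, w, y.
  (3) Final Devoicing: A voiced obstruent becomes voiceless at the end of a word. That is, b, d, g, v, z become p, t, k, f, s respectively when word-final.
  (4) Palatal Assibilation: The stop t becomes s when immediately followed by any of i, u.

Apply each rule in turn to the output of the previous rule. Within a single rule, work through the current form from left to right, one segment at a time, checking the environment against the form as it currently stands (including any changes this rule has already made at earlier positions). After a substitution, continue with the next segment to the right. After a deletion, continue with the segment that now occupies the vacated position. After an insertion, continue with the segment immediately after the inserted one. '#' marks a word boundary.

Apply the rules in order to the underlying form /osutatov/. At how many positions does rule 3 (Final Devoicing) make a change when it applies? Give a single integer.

1

(1) Intervocalic Voicing: [osutatov] → [ozudadov]
(2) Preconsonantal h-Deletion: no change — [ozudadov]
(3) Final Devoicing: [ozudadov] → [ozudadof]
(4) Palatal Assibilation: no change — [ozudadof]
Rule 3 changed 1 position(s).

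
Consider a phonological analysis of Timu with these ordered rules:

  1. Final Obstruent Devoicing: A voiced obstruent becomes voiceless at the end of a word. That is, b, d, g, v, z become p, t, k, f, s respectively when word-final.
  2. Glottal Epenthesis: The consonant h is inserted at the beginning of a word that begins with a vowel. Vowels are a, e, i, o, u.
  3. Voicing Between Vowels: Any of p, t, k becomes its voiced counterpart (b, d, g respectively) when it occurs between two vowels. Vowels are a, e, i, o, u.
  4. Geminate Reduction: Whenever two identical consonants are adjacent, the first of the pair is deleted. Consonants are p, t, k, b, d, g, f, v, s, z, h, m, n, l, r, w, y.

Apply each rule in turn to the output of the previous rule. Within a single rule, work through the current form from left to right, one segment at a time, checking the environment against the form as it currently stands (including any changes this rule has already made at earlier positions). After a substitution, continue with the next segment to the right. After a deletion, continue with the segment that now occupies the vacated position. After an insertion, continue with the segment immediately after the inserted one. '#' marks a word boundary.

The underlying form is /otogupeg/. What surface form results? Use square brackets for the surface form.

1 Final Obstruent Devoicing: [otogupeg] → [otogupek]
2 Glottal Epenthesis: [otogupek] → [hotogupek]
3 Voicing Between Vowels: [hotogupek] → [hodogubek]
4 Geminate Reduction: no change — [hodogubek]

[hodogubek]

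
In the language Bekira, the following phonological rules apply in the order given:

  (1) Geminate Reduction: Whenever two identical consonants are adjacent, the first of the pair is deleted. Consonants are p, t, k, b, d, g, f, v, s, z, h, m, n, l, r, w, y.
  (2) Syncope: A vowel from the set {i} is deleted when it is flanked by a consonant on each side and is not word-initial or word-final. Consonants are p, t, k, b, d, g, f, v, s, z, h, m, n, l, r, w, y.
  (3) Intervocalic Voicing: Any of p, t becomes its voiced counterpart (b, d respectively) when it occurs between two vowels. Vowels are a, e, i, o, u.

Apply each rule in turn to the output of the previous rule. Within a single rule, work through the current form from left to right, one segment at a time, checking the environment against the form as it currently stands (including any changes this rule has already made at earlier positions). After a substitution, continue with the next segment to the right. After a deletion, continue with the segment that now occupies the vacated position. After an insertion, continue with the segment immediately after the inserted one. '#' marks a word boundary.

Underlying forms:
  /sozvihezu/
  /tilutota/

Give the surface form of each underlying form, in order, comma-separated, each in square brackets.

/sozvihezu/:
  (1) Geminate Reduction: no change — [sozvihezu]
  (2) Syncope: [sozvihezu] → [sozvhezu]
  (3) Intervocalic Voicing: no change — [sozvhezu]
/tilutota/:
  (1) Geminate Reduction: no change — [tilutota]
  (2) Syncope: [tilutota] → [tlutota]
  (3) Intervocalic Voicing: [tlutota] → [tludoda]

[sozvhezu], [tludoda]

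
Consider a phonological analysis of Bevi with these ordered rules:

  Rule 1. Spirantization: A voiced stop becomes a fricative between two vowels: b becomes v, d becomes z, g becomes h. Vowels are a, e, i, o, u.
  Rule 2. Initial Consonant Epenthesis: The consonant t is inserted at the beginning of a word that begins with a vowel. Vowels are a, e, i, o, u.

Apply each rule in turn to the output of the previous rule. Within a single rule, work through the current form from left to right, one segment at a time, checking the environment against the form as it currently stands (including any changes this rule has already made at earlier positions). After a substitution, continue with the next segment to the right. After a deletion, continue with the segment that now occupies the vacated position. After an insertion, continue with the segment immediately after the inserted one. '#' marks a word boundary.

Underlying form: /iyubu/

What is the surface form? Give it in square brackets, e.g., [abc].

Rule 1 Spirantization: [iyubu] → [iyuvu]
Rule 2 Initial Consonant Epenthesis: [iyuvu] → [tiyuvu]

[tiyuvu]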